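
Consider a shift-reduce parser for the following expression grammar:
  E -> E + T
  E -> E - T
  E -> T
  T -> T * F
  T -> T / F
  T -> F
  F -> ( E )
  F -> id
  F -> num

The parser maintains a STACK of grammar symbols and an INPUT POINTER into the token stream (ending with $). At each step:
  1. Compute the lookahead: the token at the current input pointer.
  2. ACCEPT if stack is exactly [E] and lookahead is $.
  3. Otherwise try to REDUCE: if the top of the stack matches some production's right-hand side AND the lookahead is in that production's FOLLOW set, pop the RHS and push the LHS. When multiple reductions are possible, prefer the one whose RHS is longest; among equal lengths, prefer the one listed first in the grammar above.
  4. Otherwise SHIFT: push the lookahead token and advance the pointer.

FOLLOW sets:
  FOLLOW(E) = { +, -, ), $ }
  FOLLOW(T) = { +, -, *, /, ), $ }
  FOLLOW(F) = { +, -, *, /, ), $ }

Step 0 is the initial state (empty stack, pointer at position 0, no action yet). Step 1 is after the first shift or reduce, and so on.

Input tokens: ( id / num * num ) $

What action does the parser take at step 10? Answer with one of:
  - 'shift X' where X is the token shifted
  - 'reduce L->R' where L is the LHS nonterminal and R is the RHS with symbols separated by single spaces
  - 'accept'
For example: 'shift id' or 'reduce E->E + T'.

Answer: shift num

Derivation:
Step 1: shift (. Stack=[(] ptr=1 lookahead=id remaining=[id / num * num ) $]
Step 2: shift id. Stack=[( id] ptr=2 lookahead=/ remaining=[/ num * num ) $]
Step 3: reduce F->id. Stack=[( F] ptr=2 lookahead=/ remaining=[/ num * num ) $]
Step 4: reduce T->F. Stack=[( T] ptr=2 lookahead=/ remaining=[/ num * num ) $]
Step 5: shift /. Stack=[( T /] ptr=3 lookahead=num remaining=[num * num ) $]
Step 6: shift num. Stack=[( T / num] ptr=4 lookahead=* remaining=[* num ) $]
Step 7: reduce F->num. Stack=[( T / F] ptr=4 lookahead=* remaining=[* num ) $]
Step 8: reduce T->T / F. Stack=[( T] ptr=4 lookahead=* remaining=[* num ) $]
Step 9: shift *. Stack=[( T *] ptr=5 lookahead=num remaining=[num ) $]
Step 10: shift num. Stack=[( T * num] ptr=6 lookahead=) remaining=[) $]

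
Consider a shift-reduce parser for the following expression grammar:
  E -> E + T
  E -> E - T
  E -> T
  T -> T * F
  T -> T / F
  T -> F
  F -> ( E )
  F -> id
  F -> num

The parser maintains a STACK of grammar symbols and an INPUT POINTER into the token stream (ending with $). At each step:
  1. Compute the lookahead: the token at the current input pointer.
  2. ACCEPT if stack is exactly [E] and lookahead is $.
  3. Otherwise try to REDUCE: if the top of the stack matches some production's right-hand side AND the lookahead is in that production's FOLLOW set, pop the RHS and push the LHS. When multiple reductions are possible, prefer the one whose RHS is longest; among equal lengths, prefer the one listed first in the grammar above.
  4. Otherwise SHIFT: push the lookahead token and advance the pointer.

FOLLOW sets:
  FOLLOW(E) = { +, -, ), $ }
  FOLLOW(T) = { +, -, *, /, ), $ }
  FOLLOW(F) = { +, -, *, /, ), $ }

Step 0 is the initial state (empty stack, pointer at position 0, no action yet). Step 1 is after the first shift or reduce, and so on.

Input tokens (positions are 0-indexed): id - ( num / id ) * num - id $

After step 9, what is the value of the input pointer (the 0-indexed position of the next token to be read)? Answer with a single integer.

Answer: 4

Derivation:
Step 1: shift id. Stack=[id] ptr=1 lookahead=- remaining=[- ( num / id ) * num - id $]
Step 2: reduce F->id. Stack=[F] ptr=1 lookahead=- remaining=[- ( num / id ) * num - id $]
Step 3: reduce T->F. Stack=[T] ptr=1 lookahead=- remaining=[- ( num / id ) * num - id $]
Step 4: reduce E->T. Stack=[E] ptr=1 lookahead=- remaining=[- ( num / id ) * num - id $]
Step 5: shift -. Stack=[E -] ptr=2 lookahead=( remaining=[( num / id ) * num - id $]
Step 6: shift (. Stack=[E - (] ptr=3 lookahead=num remaining=[num / id ) * num - id $]
Step 7: shift num. Stack=[E - ( num] ptr=4 lookahead=/ remaining=[/ id ) * num - id $]
Step 8: reduce F->num. Stack=[E - ( F] ptr=4 lookahead=/ remaining=[/ id ) * num - id $]
Step 9: reduce T->F. Stack=[E - ( T] ptr=4 lookahead=/ remaining=[/ id ) * num - id $]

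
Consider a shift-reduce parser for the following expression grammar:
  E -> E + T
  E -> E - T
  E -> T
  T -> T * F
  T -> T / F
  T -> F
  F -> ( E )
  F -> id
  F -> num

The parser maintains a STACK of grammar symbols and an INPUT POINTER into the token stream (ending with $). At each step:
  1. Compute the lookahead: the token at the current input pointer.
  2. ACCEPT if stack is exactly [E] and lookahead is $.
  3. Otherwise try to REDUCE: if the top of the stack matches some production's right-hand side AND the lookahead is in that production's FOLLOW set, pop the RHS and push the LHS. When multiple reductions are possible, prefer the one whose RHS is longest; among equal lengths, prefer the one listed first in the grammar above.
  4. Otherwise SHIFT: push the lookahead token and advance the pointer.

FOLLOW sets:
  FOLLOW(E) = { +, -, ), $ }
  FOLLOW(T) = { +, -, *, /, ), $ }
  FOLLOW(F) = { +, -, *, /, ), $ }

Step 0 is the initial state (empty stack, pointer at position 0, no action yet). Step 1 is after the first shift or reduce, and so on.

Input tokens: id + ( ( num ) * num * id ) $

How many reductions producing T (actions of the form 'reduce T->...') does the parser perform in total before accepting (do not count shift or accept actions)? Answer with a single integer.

Answer: 6

Derivation:
Step 1: shift id. Stack=[id] ptr=1 lookahead=+ remaining=[+ ( ( num ) * num * id ) $]
Step 2: reduce F->id. Stack=[F] ptr=1 lookahead=+ remaining=[+ ( ( num ) * num * id ) $]
Step 3: reduce T->F. Stack=[T] ptr=1 lookahead=+ remaining=[+ ( ( num ) * num * id ) $]
Step 4: reduce E->T. Stack=[E] ptr=1 lookahead=+ remaining=[+ ( ( num ) * num * id ) $]
Step 5: shift +. Stack=[E +] ptr=2 lookahead=( remaining=[( ( num ) * num * id ) $]
Step 6: shift (. Stack=[E + (] ptr=3 lookahead=( remaining=[( num ) * num * id ) $]
Step 7: shift (. Stack=[E + ( (] ptr=4 lookahead=num remaining=[num ) * num * id ) $]
Step 8: shift num. Stack=[E + ( ( num] ptr=5 lookahead=) remaining=[) * num * id ) $]
Step 9: reduce F->num. Stack=[E + ( ( F] ptr=5 lookahead=) remaining=[) * num * id ) $]
Step 10: reduce T->F. Stack=[E + ( ( T] ptr=5 lookahead=) remaining=[) * num * id ) $]
Step 11: reduce E->T. Stack=[E + ( ( E] ptr=5 lookahead=) remaining=[) * num * id ) $]
Step 12: shift ). Stack=[E + ( ( E )] ptr=6 lookahead=* remaining=[* num * id ) $]
Step 13: reduce F->( E ). Stack=[E + ( F] ptr=6 lookahead=* remaining=[* num * id ) $]
Step 14: reduce T->F. Stack=[E + ( T] ptr=6 lookahead=* remaining=[* num * id ) $]
Step 15: shift *. Stack=[E + ( T *] ptr=7 lookahead=num remaining=[num * id ) $]
Step 16: shift num. Stack=[E + ( T * num] ptr=8 lookahead=* remaining=[* id ) $]
Step 17: reduce F->num. Stack=[E + ( T * F] ptr=8 lookahead=* remaining=[* id ) $]
Step 18: reduce T->T * F. Stack=[E + ( T] ptr=8 lookahead=* remaining=[* id ) $]
Step 19: shift *. Stack=[E + ( T *] ptr=9 lookahead=id remaining=[id ) $]
Step 20: shift id. Stack=[E + ( T * id] ptr=10 lookahead=) remaining=[) $]
Step 21: reduce F->id. Stack=[E + ( T * F] ptr=10 lookahead=) remaining=[) $]
Step 22: reduce T->T * F. Stack=[E + ( T] ptr=10 lookahead=) remaining=[) $]
Step 23: reduce E->T. Stack=[E + ( E] ptr=10 lookahead=) remaining=[) $]
Step 24: shift ). Stack=[E + ( E )] ptr=11 lookahead=$ remaining=[$]
Step 25: reduce F->( E ). Stack=[E + F] ptr=11 lookahead=$ remaining=[$]
Step 26: reduce T->F. Stack=[E + T] ptr=11 lookahead=$ remaining=[$]
Step 27: reduce E->E + T. Stack=[E] ptr=11 lookahead=$ remaining=[$]
Step 28: accept. Stack=[E] ptr=11 lookahead=$ remaining=[$]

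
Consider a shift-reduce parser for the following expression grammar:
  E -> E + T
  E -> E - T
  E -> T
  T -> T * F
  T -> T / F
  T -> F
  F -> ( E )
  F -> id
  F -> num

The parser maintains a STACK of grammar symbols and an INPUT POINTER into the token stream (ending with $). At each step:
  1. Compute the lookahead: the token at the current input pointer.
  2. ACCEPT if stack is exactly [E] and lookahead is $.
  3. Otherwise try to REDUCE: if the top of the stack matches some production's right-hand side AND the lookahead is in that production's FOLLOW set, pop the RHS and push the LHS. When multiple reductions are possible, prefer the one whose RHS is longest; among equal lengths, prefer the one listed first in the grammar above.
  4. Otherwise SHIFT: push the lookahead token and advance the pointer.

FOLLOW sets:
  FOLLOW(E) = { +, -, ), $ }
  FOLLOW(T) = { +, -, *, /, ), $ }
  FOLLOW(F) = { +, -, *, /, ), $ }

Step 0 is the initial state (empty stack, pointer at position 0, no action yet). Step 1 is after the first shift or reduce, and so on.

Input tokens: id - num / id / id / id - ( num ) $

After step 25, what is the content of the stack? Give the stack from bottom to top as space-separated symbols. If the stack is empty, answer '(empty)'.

Step 1: shift id. Stack=[id] ptr=1 lookahead=- remaining=[- num / id / id / id - ( num ) $]
Step 2: reduce F->id. Stack=[F] ptr=1 lookahead=- remaining=[- num / id / id / id - ( num ) $]
Step 3: reduce T->F. Stack=[T] ptr=1 lookahead=- remaining=[- num / id / id / id - ( num ) $]
Step 4: reduce E->T. Stack=[E] ptr=1 lookahead=- remaining=[- num / id / id / id - ( num ) $]
Step 5: shift -. Stack=[E -] ptr=2 lookahead=num remaining=[num / id / id / id - ( num ) $]
Step 6: shift num. Stack=[E - num] ptr=3 lookahead=/ remaining=[/ id / id / id - ( num ) $]
Step 7: reduce F->num. Stack=[E - F] ptr=3 lookahead=/ remaining=[/ id / id / id - ( num ) $]
Step 8: reduce T->F. Stack=[E - T] ptr=3 lookahead=/ remaining=[/ id / id / id - ( num ) $]
Step 9: shift /. Stack=[E - T /] ptr=4 lookahead=id remaining=[id / id / id - ( num ) $]
Step 10: shift id. Stack=[E - T / id] ptr=5 lookahead=/ remaining=[/ id / id - ( num ) $]
Step 11: reduce F->id. Stack=[E - T / F] ptr=5 lookahead=/ remaining=[/ id / id - ( num ) $]
Step 12: reduce T->T / F. Stack=[E - T] ptr=5 lookahead=/ remaining=[/ id / id - ( num ) $]
Step 13: shift /. Stack=[E - T /] ptr=6 lookahead=id remaining=[id / id - ( num ) $]
Step 14: shift id. Stack=[E - T / id] ptr=7 lookahead=/ remaining=[/ id - ( num ) $]
Step 15: reduce F->id. Stack=[E - T / F] ptr=7 lookahead=/ remaining=[/ id - ( num ) $]
Step 16: reduce T->T / F. Stack=[E - T] ptr=7 lookahead=/ remaining=[/ id - ( num ) $]
Step 17: shift /. Stack=[E - T /] ptr=8 lookahead=id remaining=[id - ( num ) $]
Step 18: shift id. Stack=[E - T / id] ptr=9 lookahead=- remaining=[- ( num ) $]
Step 19: reduce F->id. Stack=[E - T / F] ptr=9 lookahead=- remaining=[- ( num ) $]
Step 20: reduce T->T / F. Stack=[E - T] ptr=9 lookahead=- remaining=[- ( num ) $]
Step 21: reduce E->E - T. Stack=[E] ptr=9 lookahead=- remaining=[- ( num ) $]
Step 22: shift -. Stack=[E -] ptr=10 lookahead=( remaining=[( num ) $]
Step 23: shift (. Stack=[E - (] ptr=11 lookahead=num remaining=[num ) $]
Step 24: shift num. Stack=[E - ( num] ptr=12 lookahead=) remaining=[) $]
Step 25: reduce F->num. Stack=[E - ( F] ptr=12 lookahead=) remaining=[) $]

Answer: E - ( F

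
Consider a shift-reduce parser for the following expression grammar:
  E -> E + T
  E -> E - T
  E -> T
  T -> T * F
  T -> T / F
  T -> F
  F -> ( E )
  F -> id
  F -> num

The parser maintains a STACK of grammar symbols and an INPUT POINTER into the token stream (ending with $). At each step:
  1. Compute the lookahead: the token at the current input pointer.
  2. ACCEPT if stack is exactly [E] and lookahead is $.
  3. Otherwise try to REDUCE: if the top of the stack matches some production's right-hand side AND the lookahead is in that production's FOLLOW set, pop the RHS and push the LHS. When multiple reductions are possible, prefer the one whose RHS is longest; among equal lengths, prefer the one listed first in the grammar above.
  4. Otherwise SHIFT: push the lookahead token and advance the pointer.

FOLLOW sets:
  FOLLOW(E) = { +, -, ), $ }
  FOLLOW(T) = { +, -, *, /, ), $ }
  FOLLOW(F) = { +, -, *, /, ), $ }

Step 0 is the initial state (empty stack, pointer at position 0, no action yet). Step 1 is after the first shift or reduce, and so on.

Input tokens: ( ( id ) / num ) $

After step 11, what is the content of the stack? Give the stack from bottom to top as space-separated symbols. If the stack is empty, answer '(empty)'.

Step 1: shift (. Stack=[(] ptr=1 lookahead=( remaining=[( id ) / num ) $]
Step 2: shift (. Stack=[( (] ptr=2 lookahead=id remaining=[id ) / num ) $]
Step 3: shift id. Stack=[( ( id] ptr=3 lookahead=) remaining=[) / num ) $]
Step 4: reduce F->id. Stack=[( ( F] ptr=3 lookahead=) remaining=[) / num ) $]
Step 5: reduce T->F. Stack=[( ( T] ptr=3 lookahead=) remaining=[) / num ) $]
Step 6: reduce E->T. Stack=[( ( E] ptr=3 lookahead=) remaining=[) / num ) $]
Step 7: shift ). Stack=[( ( E )] ptr=4 lookahead=/ remaining=[/ num ) $]
Step 8: reduce F->( E ). Stack=[( F] ptr=4 lookahead=/ remaining=[/ num ) $]
Step 9: reduce T->F. Stack=[( T] ptr=4 lookahead=/ remaining=[/ num ) $]
Step 10: shift /. Stack=[( T /] ptr=5 lookahead=num remaining=[num ) $]
Step 11: shift num. Stack=[( T / num] ptr=6 lookahead=) remaining=[) $]

Answer: ( T / num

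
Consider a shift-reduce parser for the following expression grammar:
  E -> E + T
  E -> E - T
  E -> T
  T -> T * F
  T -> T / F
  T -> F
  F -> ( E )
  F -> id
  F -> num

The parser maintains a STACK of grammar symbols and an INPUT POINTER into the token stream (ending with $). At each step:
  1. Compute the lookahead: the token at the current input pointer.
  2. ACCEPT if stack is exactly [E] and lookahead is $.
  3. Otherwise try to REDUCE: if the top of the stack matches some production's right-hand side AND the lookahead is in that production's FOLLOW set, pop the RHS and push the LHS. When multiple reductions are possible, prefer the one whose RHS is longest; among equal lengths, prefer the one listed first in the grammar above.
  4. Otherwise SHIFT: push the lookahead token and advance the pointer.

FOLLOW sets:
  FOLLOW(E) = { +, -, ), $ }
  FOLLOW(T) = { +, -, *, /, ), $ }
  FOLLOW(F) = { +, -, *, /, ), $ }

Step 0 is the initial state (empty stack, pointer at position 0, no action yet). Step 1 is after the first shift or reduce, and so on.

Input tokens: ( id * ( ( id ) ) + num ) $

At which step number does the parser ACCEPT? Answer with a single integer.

Step 1: shift (. Stack=[(] ptr=1 lookahead=id remaining=[id * ( ( id ) ) + num ) $]
Step 2: shift id. Stack=[( id] ptr=2 lookahead=* remaining=[* ( ( id ) ) + num ) $]
Step 3: reduce F->id. Stack=[( F] ptr=2 lookahead=* remaining=[* ( ( id ) ) + num ) $]
Step 4: reduce T->F. Stack=[( T] ptr=2 lookahead=* remaining=[* ( ( id ) ) + num ) $]
Step 5: shift *. Stack=[( T *] ptr=3 lookahead=( remaining=[( ( id ) ) + num ) $]
Step 6: shift (. Stack=[( T * (] ptr=4 lookahead=( remaining=[( id ) ) + num ) $]
Step 7: shift (. Stack=[( T * ( (] ptr=5 lookahead=id remaining=[id ) ) + num ) $]
Step 8: shift id. Stack=[( T * ( ( id] ptr=6 lookahead=) remaining=[) ) + num ) $]
Step 9: reduce F->id. Stack=[( T * ( ( F] ptr=6 lookahead=) remaining=[) ) + num ) $]
Step 10: reduce T->F. Stack=[( T * ( ( T] ptr=6 lookahead=) remaining=[) ) + num ) $]
Step 11: reduce E->T. Stack=[( T * ( ( E] ptr=6 lookahead=) remaining=[) ) + num ) $]
Step 12: shift ). Stack=[( T * ( ( E )] ptr=7 lookahead=) remaining=[) + num ) $]
Step 13: reduce F->( E ). Stack=[( T * ( F] ptr=7 lookahead=) remaining=[) + num ) $]
Step 14: reduce T->F. Stack=[( T * ( T] ptr=7 lookahead=) remaining=[) + num ) $]
Step 15: reduce E->T. Stack=[( T * ( E] ptr=7 lookahead=) remaining=[) + num ) $]
Step 16: shift ). Stack=[( T * ( E )] ptr=8 lookahead=+ remaining=[+ num ) $]
Step 17: reduce F->( E ). Stack=[( T * F] ptr=8 lookahead=+ remaining=[+ num ) $]
Step 18: reduce T->T * F. Stack=[( T] ptr=8 lookahead=+ remaining=[+ num ) $]
Step 19: reduce E->T. Stack=[( E] ptr=8 lookahead=+ remaining=[+ num ) $]
Step 20: shift +. Stack=[( E +] ptr=9 lookahead=num remaining=[num ) $]
Step 21: shift num. Stack=[( E + num] ptr=10 lookahead=) remaining=[) $]
Step 22: reduce F->num. Stack=[( E + F] ptr=10 lookahead=) remaining=[) $]
Step 23: reduce T->F. Stack=[( E + T] ptr=10 lookahead=) remaining=[) $]
Step 24: reduce E->E + T. Stack=[( E] ptr=10 lookahead=) remaining=[) $]
Step 25: shift ). Stack=[( E )] ptr=11 lookahead=$ remaining=[$]
Step 26: reduce F->( E ). Stack=[F] ptr=11 lookahead=$ remaining=[$]
Step 27: reduce T->F. Stack=[T] ptr=11 lookahead=$ remaining=[$]
Step 28: reduce E->T. Stack=[E] ptr=11 lookahead=$ remaining=[$]
Step 29: accept. Stack=[E] ptr=11 lookahead=$ remaining=[$]

Answer: 29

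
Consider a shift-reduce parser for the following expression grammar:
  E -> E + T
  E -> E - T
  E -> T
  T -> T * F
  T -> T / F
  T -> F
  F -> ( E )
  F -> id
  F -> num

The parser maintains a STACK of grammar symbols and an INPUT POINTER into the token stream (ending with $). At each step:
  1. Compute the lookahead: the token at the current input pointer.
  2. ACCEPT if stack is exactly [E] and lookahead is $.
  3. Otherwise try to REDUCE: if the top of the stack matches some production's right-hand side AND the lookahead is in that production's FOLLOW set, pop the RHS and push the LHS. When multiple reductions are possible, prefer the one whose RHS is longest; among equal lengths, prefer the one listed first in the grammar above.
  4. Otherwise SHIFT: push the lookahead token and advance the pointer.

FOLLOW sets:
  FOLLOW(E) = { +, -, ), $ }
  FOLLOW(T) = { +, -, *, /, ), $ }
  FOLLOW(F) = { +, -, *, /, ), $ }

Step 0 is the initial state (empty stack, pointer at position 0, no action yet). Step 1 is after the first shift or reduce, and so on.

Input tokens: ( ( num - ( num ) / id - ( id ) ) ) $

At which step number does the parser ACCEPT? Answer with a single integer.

Answer: 39

Derivation:
Step 1: shift (. Stack=[(] ptr=1 lookahead=( remaining=[( num - ( num ) / id - ( id ) ) ) $]
Step 2: shift (. Stack=[( (] ptr=2 lookahead=num remaining=[num - ( num ) / id - ( id ) ) ) $]
Step 3: shift num. Stack=[( ( num] ptr=3 lookahead=- remaining=[- ( num ) / id - ( id ) ) ) $]
Step 4: reduce F->num. Stack=[( ( F] ptr=3 lookahead=- remaining=[- ( num ) / id - ( id ) ) ) $]
Step 5: reduce T->F. Stack=[( ( T] ptr=3 lookahead=- remaining=[- ( num ) / id - ( id ) ) ) $]
Step 6: reduce E->T. Stack=[( ( E] ptr=3 lookahead=- remaining=[- ( num ) / id - ( id ) ) ) $]
Step 7: shift -. Stack=[( ( E -] ptr=4 lookahead=( remaining=[( num ) / id - ( id ) ) ) $]
Step 8: shift (. Stack=[( ( E - (] ptr=5 lookahead=num remaining=[num ) / id - ( id ) ) ) $]
Step 9: shift num. Stack=[( ( E - ( num] ptr=6 lookahead=) remaining=[) / id - ( id ) ) ) $]
Step 10: reduce F->num. Stack=[( ( E - ( F] ptr=6 lookahead=) remaining=[) / id - ( id ) ) ) $]
Step 11: reduce T->F. Stack=[( ( E - ( T] ptr=6 lookahead=) remaining=[) / id - ( id ) ) ) $]
Step 12: reduce E->T. Stack=[( ( E - ( E] ptr=6 lookahead=) remaining=[) / id - ( id ) ) ) $]
Step 13: shift ). Stack=[( ( E - ( E )] ptr=7 lookahead=/ remaining=[/ id - ( id ) ) ) $]
Step 14: reduce F->( E ). Stack=[( ( E - F] ptr=7 lookahead=/ remaining=[/ id - ( id ) ) ) $]
Step 15: reduce T->F. Stack=[( ( E - T] ptr=7 lookahead=/ remaining=[/ id - ( id ) ) ) $]
Step 16: shift /. Stack=[( ( E - T /] ptr=8 lookahead=id remaining=[id - ( id ) ) ) $]
Step 17: shift id. Stack=[( ( E - T / id] ptr=9 lookahead=- remaining=[- ( id ) ) ) $]
Step 18: reduce F->id. Stack=[( ( E - T / F] ptr=9 lookahead=- remaining=[- ( id ) ) ) $]
Step 19: reduce T->T / F. Stack=[( ( E - T] ptr=9 lookahead=- remaining=[- ( id ) ) ) $]
Step 20: reduce E->E - T. Stack=[( ( E] ptr=9 lookahead=- remaining=[- ( id ) ) ) $]
Step 21: shift -. Stack=[( ( E -] ptr=10 lookahead=( remaining=[( id ) ) ) $]
Step 22: shift (. Stack=[( ( E - (] ptr=11 lookahead=id remaining=[id ) ) ) $]
Step 23: shift id. Stack=[( ( E - ( id] ptr=12 lookahead=) remaining=[) ) ) $]
Step 24: reduce F->id. Stack=[( ( E - ( F] ptr=12 lookahead=) remaining=[) ) ) $]
Step 25: reduce T->F. Stack=[( ( E - ( T] ptr=12 lookahead=) remaining=[) ) ) $]
Step 26: reduce E->T. Stack=[( ( E - ( E] ptr=12 lookahead=) remaining=[) ) ) $]
Step 27: shift ). Stack=[( ( E - ( E )] ptr=13 lookahead=) remaining=[) ) $]
Step 28: reduce F->( E ). Stack=[( ( E - F] ptr=13 lookahead=) remaining=[) ) $]
Step 29: reduce T->F. Stack=[( ( E - T] ptr=13 lookahead=) remaining=[) ) $]
Step 30: reduce E->E - T. Stack=[( ( E] ptr=13 lookahead=) remaining=[) ) $]
Step 31: shift ). Stack=[( ( E )] ptr=14 lookahead=) remaining=[) $]
Step 32: reduce F->( E ). Stack=[( F] ptr=14 lookahead=) remaining=[) $]
Step 33: reduce T->F. Stack=[( T] ptr=14 lookahead=) remaining=[) $]
Step 34: reduce E->T. Stack=[( E] ptr=14 lookahead=) remaining=[) $]
Step 35: shift ). Stack=[( E )] ptr=15 lookahead=$ remaining=[$]
Step 36: reduce F->( E ). Stack=[F] ptr=15 lookahead=$ remaining=[$]
Step 37: reduce T->F. Stack=[T] ptr=15 lookahead=$ remaining=[$]
Step 38: reduce E->T. Stack=[E] ptr=15 lookahead=$ remaining=[$]
Step 39: accept. Stack=[E] ptr=15 lookahead=$ remaining=[$]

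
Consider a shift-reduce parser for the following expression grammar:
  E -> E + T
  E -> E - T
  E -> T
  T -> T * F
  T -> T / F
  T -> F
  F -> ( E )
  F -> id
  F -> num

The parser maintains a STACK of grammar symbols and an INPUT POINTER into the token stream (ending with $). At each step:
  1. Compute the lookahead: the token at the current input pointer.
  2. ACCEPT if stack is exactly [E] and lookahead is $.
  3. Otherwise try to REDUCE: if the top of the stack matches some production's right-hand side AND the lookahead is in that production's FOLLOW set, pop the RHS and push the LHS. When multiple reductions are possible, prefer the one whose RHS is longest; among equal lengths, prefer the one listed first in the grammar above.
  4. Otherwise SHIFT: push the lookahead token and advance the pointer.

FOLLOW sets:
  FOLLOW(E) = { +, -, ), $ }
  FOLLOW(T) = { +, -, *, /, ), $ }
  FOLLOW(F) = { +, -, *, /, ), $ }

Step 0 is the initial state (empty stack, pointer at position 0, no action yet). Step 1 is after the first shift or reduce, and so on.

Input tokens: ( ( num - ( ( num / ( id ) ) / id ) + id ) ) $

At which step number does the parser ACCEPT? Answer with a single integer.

Answer: 48

Derivation:
Step 1: shift (. Stack=[(] ptr=1 lookahead=( remaining=[( num - ( ( num / ( id ) ) / id ) + id ) ) $]
Step 2: shift (. Stack=[( (] ptr=2 lookahead=num remaining=[num - ( ( num / ( id ) ) / id ) + id ) ) $]
Step 3: shift num. Stack=[( ( num] ptr=3 lookahead=- remaining=[- ( ( num / ( id ) ) / id ) + id ) ) $]
Step 4: reduce F->num. Stack=[( ( F] ptr=3 lookahead=- remaining=[- ( ( num / ( id ) ) / id ) + id ) ) $]
Step 5: reduce T->F. Stack=[( ( T] ptr=3 lookahead=- remaining=[- ( ( num / ( id ) ) / id ) + id ) ) $]
Step 6: reduce E->T. Stack=[( ( E] ptr=3 lookahead=- remaining=[- ( ( num / ( id ) ) / id ) + id ) ) $]
Step 7: shift -. Stack=[( ( E -] ptr=4 lookahead=( remaining=[( ( num / ( id ) ) / id ) + id ) ) $]
Step 8: shift (. Stack=[( ( E - (] ptr=5 lookahead=( remaining=[( num / ( id ) ) / id ) + id ) ) $]
Step 9: shift (. Stack=[( ( E - ( (] ptr=6 lookahead=num remaining=[num / ( id ) ) / id ) + id ) ) $]
Step 10: shift num. Stack=[( ( E - ( ( num] ptr=7 lookahead=/ remaining=[/ ( id ) ) / id ) + id ) ) $]
Step 11: reduce F->num. Stack=[( ( E - ( ( F] ptr=7 lookahead=/ remaining=[/ ( id ) ) / id ) + id ) ) $]
Step 12: reduce T->F. Stack=[( ( E - ( ( T] ptr=7 lookahead=/ remaining=[/ ( id ) ) / id ) + id ) ) $]
Step 13: shift /. Stack=[( ( E - ( ( T /] ptr=8 lookahead=( remaining=[( id ) ) / id ) + id ) ) $]
Step 14: shift (. Stack=[( ( E - ( ( T / (] ptr=9 lookahead=id remaining=[id ) ) / id ) + id ) ) $]
Step 15: shift id. Stack=[( ( E - ( ( T / ( id] ptr=10 lookahead=) remaining=[) ) / id ) + id ) ) $]
Step 16: reduce F->id. Stack=[( ( E - ( ( T / ( F] ptr=10 lookahead=) remaining=[) ) / id ) + id ) ) $]
Step 17: reduce T->F. Stack=[( ( E - ( ( T / ( T] ptr=10 lookahead=) remaining=[) ) / id ) + id ) ) $]
Step 18: reduce E->T. Stack=[( ( E - ( ( T / ( E] ptr=10 lookahead=) remaining=[) ) / id ) + id ) ) $]
Step 19: shift ). Stack=[( ( E - ( ( T / ( E )] ptr=11 lookahead=) remaining=[) / id ) + id ) ) $]
Step 20: reduce F->( E ). Stack=[( ( E - ( ( T / F] ptr=11 lookahead=) remaining=[) / id ) + id ) ) $]
Step 21: reduce T->T / F. Stack=[( ( E - ( ( T] ptr=11 lookahead=) remaining=[) / id ) + id ) ) $]
Step 22: reduce E->T. Stack=[( ( E - ( ( E] ptr=11 lookahead=) remaining=[) / id ) + id ) ) $]
Step 23: shift ). Stack=[( ( E - ( ( E )] ptr=12 lookahead=/ remaining=[/ id ) + id ) ) $]
Step 24: reduce F->( E ). Stack=[( ( E - ( F] ptr=12 lookahead=/ remaining=[/ id ) + id ) ) $]
Step 25: reduce T->F. Stack=[( ( E - ( T] ptr=12 lookahead=/ remaining=[/ id ) + id ) ) $]
Step 26: shift /. Stack=[( ( E - ( T /] ptr=13 lookahead=id remaining=[id ) + id ) ) $]
Step 27: shift id. Stack=[( ( E - ( T / id] ptr=14 lookahead=) remaining=[) + id ) ) $]
Step 28: reduce F->id. Stack=[( ( E - ( T / F] ptr=14 lookahead=) remaining=[) + id ) ) $]
Step 29: reduce T->T / F. Stack=[( ( E - ( T] ptr=14 lookahead=) remaining=[) + id ) ) $]
Step 30: reduce E->T. Stack=[( ( E - ( E] ptr=14 lookahead=) remaining=[) + id ) ) $]
Step 31: shift ). Stack=[( ( E - ( E )] ptr=15 lookahead=+ remaining=[+ id ) ) $]
Step 32: reduce F->( E ). Stack=[( ( E - F] ptr=15 lookahead=+ remaining=[+ id ) ) $]
Step 33: reduce T->F. Stack=[( ( E - T] ptr=15 lookahead=+ remaining=[+ id ) ) $]
Step 34: reduce E->E - T. Stack=[( ( E] ptr=15 lookahead=+ remaining=[+ id ) ) $]
Step 35: shift +. Stack=[( ( E +] ptr=16 lookahead=id remaining=[id ) ) $]
Step 36: shift id. Stack=[( ( E + id] ptr=17 lookahead=) remaining=[) ) $]
Step 37: reduce F->id. Stack=[( ( E + F] ptr=17 lookahead=) remaining=[) ) $]
Step 38: reduce T->F. Stack=[( ( E + T] ptr=17 lookahead=) remaining=[) ) $]
Step 39: reduce E->E + T. Stack=[( ( E] ptr=17 lookahead=) remaining=[) ) $]
Step 40: shift ). Stack=[( ( E )] ptr=18 lookahead=) remaining=[) $]
Step 41: reduce F->( E ). Stack=[( F] ptr=18 lookahead=) remaining=[) $]
Step 42: reduce T->F. Stack=[( T] ptr=18 lookahead=) remaining=[) $]
Step 43: reduce E->T. Stack=[( E] ptr=18 lookahead=) remaining=[) $]
Step 44: shift ). Stack=[( E )] ptr=19 lookahead=$ remaining=[$]
Step 45: reduce F->( E ). Stack=[F] ptr=19 lookahead=$ remaining=[$]
Step 46: reduce T->F. Stack=[T] ptr=19 lookahead=$ remaining=[$]
Step 47: reduce E->T. Stack=[E] ptr=19 lookahead=$ remaining=[$]
Step 48: accept. Stack=[E] ptr=19 lookahead=$ remaining=[$]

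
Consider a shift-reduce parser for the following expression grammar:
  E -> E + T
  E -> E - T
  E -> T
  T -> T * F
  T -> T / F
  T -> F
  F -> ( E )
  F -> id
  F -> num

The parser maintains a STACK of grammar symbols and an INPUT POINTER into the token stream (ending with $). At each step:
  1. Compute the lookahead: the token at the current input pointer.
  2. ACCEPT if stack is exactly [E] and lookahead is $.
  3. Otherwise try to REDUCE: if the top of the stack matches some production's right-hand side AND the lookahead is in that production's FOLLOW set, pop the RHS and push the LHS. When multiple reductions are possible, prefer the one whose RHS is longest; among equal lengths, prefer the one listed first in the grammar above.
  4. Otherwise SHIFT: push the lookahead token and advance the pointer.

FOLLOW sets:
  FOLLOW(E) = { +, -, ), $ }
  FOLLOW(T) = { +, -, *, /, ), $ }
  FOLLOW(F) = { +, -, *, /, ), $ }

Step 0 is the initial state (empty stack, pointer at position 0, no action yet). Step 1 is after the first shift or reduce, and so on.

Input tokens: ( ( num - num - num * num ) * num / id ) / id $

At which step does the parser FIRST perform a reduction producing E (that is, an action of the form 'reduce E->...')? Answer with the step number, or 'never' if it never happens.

Step 1: shift (. Stack=[(] ptr=1 lookahead=( remaining=[( num - num - num * num ) * num / id ) / id $]
Step 2: shift (. Stack=[( (] ptr=2 lookahead=num remaining=[num - num - num * num ) * num / id ) / id $]
Step 3: shift num. Stack=[( ( num] ptr=3 lookahead=- remaining=[- num - num * num ) * num / id ) / id $]
Step 4: reduce F->num. Stack=[( ( F] ptr=3 lookahead=- remaining=[- num - num * num ) * num / id ) / id $]
Step 5: reduce T->F. Stack=[( ( T] ptr=3 lookahead=- remaining=[- num - num * num ) * num / id ) / id $]
Step 6: reduce E->T. Stack=[( ( E] ptr=3 lookahead=- remaining=[- num - num * num ) * num / id ) / id $]

Answer: 6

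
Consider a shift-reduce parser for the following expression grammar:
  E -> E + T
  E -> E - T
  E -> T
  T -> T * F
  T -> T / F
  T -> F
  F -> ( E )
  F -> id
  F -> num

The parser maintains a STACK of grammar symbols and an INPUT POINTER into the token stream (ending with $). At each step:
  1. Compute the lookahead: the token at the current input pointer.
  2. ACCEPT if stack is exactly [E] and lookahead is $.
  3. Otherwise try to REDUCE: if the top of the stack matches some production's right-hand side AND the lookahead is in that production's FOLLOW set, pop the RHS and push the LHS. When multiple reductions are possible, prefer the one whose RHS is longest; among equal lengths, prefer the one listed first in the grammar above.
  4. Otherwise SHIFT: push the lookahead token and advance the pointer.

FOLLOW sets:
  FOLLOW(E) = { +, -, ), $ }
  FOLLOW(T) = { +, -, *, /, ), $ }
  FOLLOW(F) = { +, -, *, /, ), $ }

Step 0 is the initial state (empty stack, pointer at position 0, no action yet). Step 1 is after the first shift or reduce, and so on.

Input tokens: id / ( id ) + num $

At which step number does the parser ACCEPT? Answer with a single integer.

Step 1: shift id. Stack=[id] ptr=1 lookahead=/ remaining=[/ ( id ) + num $]
Step 2: reduce F->id. Stack=[F] ptr=1 lookahead=/ remaining=[/ ( id ) + num $]
Step 3: reduce T->F. Stack=[T] ptr=1 lookahead=/ remaining=[/ ( id ) + num $]
Step 4: shift /. Stack=[T /] ptr=2 lookahead=( remaining=[( id ) + num $]
Step 5: shift (. Stack=[T / (] ptr=3 lookahead=id remaining=[id ) + num $]
Step 6: shift id. Stack=[T / ( id] ptr=4 lookahead=) remaining=[) + num $]
Step 7: reduce F->id. Stack=[T / ( F] ptr=4 lookahead=) remaining=[) + num $]
Step 8: reduce T->F. Stack=[T / ( T] ptr=4 lookahead=) remaining=[) + num $]
Step 9: reduce E->T. Stack=[T / ( E] ptr=4 lookahead=) remaining=[) + num $]
Step 10: shift ). Stack=[T / ( E )] ptr=5 lookahead=+ remaining=[+ num $]
Step 11: reduce F->( E ). Stack=[T / F] ptr=5 lookahead=+ remaining=[+ num $]
Step 12: reduce T->T / F. Stack=[T] ptr=5 lookahead=+ remaining=[+ num $]
Step 13: reduce E->T. Stack=[E] ptr=5 lookahead=+ remaining=[+ num $]
Step 14: shift +. Stack=[E +] ptr=6 lookahead=num remaining=[num $]
Step 15: shift num. Stack=[E + num] ptr=7 lookahead=$ remaining=[$]
Step 16: reduce F->num. Stack=[E + F] ptr=7 lookahead=$ remaining=[$]
Step 17: reduce T->F. Stack=[E + T] ptr=7 lookahead=$ remaining=[$]
Step 18: reduce E->E + T. Stack=[E] ptr=7 lookahead=$ remaining=[$]
Step 19: accept. Stack=[E] ptr=7 lookahead=$ remaining=[$]

Answer: 19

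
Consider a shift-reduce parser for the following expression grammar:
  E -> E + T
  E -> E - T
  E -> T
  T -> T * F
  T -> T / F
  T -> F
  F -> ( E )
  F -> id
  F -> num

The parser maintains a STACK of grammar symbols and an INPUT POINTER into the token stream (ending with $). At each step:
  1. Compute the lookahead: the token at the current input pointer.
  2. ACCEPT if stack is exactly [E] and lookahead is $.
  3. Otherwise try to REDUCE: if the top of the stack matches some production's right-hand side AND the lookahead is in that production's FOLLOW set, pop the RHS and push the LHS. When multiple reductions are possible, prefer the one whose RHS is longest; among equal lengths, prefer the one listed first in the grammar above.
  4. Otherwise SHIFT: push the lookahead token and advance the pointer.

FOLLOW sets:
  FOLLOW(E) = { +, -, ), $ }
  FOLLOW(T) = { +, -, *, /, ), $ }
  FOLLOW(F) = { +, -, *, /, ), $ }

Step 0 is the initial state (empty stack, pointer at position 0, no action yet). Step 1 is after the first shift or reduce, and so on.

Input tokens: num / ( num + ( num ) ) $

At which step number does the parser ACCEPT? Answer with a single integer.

Answer: 24

Derivation:
Step 1: shift num. Stack=[num] ptr=1 lookahead=/ remaining=[/ ( num + ( num ) ) $]
Step 2: reduce F->num. Stack=[F] ptr=1 lookahead=/ remaining=[/ ( num + ( num ) ) $]
Step 3: reduce T->F. Stack=[T] ptr=1 lookahead=/ remaining=[/ ( num + ( num ) ) $]
Step 4: shift /. Stack=[T /] ptr=2 lookahead=( remaining=[( num + ( num ) ) $]
Step 5: shift (. Stack=[T / (] ptr=3 lookahead=num remaining=[num + ( num ) ) $]
Step 6: shift num. Stack=[T / ( num] ptr=4 lookahead=+ remaining=[+ ( num ) ) $]
Step 7: reduce F->num. Stack=[T / ( F] ptr=4 lookahead=+ remaining=[+ ( num ) ) $]
Step 8: reduce T->F. Stack=[T / ( T] ptr=4 lookahead=+ remaining=[+ ( num ) ) $]
Step 9: reduce E->T. Stack=[T / ( E] ptr=4 lookahead=+ remaining=[+ ( num ) ) $]
Step 10: shift +. Stack=[T / ( E +] ptr=5 lookahead=( remaining=[( num ) ) $]
Step 11: shift (. Stack=[T / ( E + (] ptr=6 lookahead=num remaining=[num ) ) $]
Step 12: shift num. Stack=[T / ( E + ( num] ptr=7 lookahead=) remaining=[) ) $]
Step 13: reduce F->num. Stack=[T / ( E + ( F] ptr=7 lookahead=) remaining=[) ) $]
Step 14: reduce T->F. Stack=[T / ( E + ( T] ptr=7 lookahead=) remaining=[) ) $]
Step 15: reduce E->T. Stack=[T / ( E + ( E] ptr=7 lookahead=) remaining=[) ) $]
Step 16: shift ). Stack=[T / ( E + ( E )] ptr=8 lookahead=) remaining=[) $]
Step 17: reduce F->( E ). Stack=[T / ( E + F] ptr=8 lookahead=) remaining=[) $]
Step 18: reduce T->F. Stack=[T / ( E + T] ptr=8 lookahead=) remaining=[) $]
Step 19: reduce E->E + T. Stack=[T / ( E] ptr=8 lookahead=) remaining=[) $]
Step 20: shift ). Stack=[T / ( E )] ptr=9 lookahead=$ remaining=[$]
Step 21: reduce F->( E ). Stack=[T / F] ptr=9 lookahead=$ remaining=[$]
Step 22: reduce T->T / F. Stack=[T] ptr=9 lookahead=$ remaining=[$]
Step 23: reduce E->T. Stack=[E] ptr=9 lookahead=$ remaining=[$]
Step 24: accept. Stack=[E] ptr=9 lookahead=$ remaining=[$]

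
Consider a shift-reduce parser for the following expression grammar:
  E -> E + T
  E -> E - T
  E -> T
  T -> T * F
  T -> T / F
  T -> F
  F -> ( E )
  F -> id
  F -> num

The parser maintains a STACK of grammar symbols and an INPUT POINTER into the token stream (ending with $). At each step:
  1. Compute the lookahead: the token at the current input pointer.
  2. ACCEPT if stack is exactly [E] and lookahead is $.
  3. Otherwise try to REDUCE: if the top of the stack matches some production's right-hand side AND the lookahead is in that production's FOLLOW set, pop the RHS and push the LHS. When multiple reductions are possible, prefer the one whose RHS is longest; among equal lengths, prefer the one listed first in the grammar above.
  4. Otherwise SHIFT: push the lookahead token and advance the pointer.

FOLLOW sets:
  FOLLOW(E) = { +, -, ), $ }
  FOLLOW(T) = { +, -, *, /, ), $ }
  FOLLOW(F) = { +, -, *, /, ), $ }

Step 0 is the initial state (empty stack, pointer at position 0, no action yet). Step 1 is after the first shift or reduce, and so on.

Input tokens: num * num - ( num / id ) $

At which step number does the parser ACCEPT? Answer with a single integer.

Step 1: shift num. Stack=[num] ptr=1 lookahead=* remaining=[* num - ( num / id ) $]
Step 2: reduce F->num. Stack=[F] ptr=1 lookahead=* remaining=[* num - ( num / id ) $]
Step 3: reduce T->F. Stack=[T] ptr=1 lookahead=* remaining=[* num - ( num / id ) $]
Step 4: shift *. Stack=[T *] ptr=2 lookahead=num remaining=[num - ( num / id ) $]
Step 5: shift num. Stack=[T * num] ptr=3 lookahead=- remaining=[- ( num / id ) $]
Step 6: reduce F->num. Stack=[T * F] ptr=3 lookahead=- remaining=[- ( num / id ) $]
Step 7: reduce T->T * F. Stack=[T] ptr=3 lookahead=- remaining=[- ( num / id ) $]
Step 8: reduce E->T. Stack=[E] ptr=3 lookahead=- remaining=[- ( num / id ) $]
Step 9: shift -. Stack=[E -] ptr=4 lookahead=( remaining=[( num / id ) $]
Step 10: shift (. Stack=[E - (] ptr=5 lookahead=num remaining=[num / id ) $]
Step 11: shift num. Stack=[E - ( num] ptr=6 lookahead=/ remaining=[/ id ) $]
Step 12: reduce F->num. Stack=[E - ( F] ptr=6 lookahead=/ remaining=[/ id ) $]
Step 13: reduce T->F. Stack=[E - ( T] ptr=6 lookahead=/ remaining=[/ id ) $]
Step 14: shift /. Stack=[E - ( T /] ptr=7 lookahead=id remaining=[id ) $]
Step 15: shift id. Stack=[E - ( T / id] ptr=8 lookahead=) remaining=[) $]
Step 16: reduce F->id. Stack=[E - ( T / F] ptr=8 lookahead=) remaining=[) $]
Step 17: reduce T->T / F. Stack=[E - ( T] ptr=8 lookahead=) remaining=[) $]
Step 18: reduce E->T. Stack=[E - ( E] ptr=8 lookahead=) remaining=[) $]
Step 19: shift ). Stack=[E - ( E )] ptr=9 lookahead=$ remaining=[$]
Step 20: reduce F->( E ). Stack=[E - F] ptr=9 lookahead=$ remaining=[$]
Step 21: reduce T->F. Stack=[E - T] ptr=9 lookahead=$ remaining=[$]
Step 22: reduce E->E - T. Stack=[E] ptr=9 lookahead=$ remaining=[$]
Step 23: accept. Stack=[E] ptr=9 lookahead=$ remaining=[$]

Answer: 23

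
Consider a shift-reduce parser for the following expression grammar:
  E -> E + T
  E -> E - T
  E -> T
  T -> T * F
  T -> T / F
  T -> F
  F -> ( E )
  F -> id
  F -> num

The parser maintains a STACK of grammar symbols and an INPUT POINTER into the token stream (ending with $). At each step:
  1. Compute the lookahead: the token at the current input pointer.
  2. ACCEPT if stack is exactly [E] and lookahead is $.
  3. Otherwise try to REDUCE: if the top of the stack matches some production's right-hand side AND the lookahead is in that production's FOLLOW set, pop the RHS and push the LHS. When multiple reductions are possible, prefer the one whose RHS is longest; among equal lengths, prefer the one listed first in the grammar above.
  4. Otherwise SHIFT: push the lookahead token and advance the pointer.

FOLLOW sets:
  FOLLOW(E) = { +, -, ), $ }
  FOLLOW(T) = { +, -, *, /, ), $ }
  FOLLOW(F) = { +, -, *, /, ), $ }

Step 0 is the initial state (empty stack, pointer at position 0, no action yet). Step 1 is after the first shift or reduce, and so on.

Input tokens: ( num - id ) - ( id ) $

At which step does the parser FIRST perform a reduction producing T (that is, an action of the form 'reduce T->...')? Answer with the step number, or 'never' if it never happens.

Answer: 4

Derivation:
Step 1: shift (. Stack=[(] ptr=1 lookahead=num remaining=[num - id ) - ( id ) $]
Step 2: shift num. Stack=[( num] ptr=2 lookahead=- remaining=[- id ) - ( id ) $]
Step 3: reduce F->num. Stack=[( F] ptr=2 lookahead=- remaining=[- id ) - ( id ) $]
Step 4: reduce T->F. Stack=[( T] ptr=2 lookahead=- remaining=[- id ) - ( id ) $]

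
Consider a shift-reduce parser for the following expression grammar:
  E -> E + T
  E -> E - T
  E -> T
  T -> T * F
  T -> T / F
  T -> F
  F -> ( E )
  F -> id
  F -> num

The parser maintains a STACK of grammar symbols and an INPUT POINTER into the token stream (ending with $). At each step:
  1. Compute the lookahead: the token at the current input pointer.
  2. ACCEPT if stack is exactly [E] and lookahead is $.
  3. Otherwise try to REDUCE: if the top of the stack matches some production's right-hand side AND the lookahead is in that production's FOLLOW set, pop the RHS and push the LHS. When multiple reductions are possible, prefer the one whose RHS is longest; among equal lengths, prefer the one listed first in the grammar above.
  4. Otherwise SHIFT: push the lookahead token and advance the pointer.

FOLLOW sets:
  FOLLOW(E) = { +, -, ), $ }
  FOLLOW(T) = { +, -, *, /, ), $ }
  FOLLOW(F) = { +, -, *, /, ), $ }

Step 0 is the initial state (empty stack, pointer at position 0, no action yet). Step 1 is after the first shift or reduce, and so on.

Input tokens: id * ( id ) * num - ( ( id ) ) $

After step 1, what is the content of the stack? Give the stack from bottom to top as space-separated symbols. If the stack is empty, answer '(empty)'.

Step 1: shift id. Stack=[id] ptr=1 lookahead=* remaining=[* ( id ) * num - ( ( id ) ) $]

Answer: id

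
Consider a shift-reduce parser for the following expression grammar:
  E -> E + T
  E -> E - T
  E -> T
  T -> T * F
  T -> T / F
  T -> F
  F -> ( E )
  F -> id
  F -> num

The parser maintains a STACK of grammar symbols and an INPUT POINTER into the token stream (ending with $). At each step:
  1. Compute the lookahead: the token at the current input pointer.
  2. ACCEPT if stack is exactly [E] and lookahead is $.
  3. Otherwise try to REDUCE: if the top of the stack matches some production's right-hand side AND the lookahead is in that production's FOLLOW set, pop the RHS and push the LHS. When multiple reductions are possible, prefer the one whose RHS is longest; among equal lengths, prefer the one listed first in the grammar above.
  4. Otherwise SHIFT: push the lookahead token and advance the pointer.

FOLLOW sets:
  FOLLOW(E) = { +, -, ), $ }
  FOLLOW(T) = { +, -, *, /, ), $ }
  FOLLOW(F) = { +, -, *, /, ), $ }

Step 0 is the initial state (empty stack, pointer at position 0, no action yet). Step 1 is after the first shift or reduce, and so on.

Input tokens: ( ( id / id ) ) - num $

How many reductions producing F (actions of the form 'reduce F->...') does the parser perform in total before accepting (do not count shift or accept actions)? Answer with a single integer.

Answer: 5

Derivation:
Step 1: shift (. Stack=[(] ptr=1 lookahead=( remaining=[( id / id ) ) - num $]
Step 2: shift (. Stack=[( (] ptr=2 lookahead=id remaining=[id / id ) ) - num $]
Step 3: shift id. Stack=[( ( id] ptr=3 lookahead=/ remaining=[/ id ) ) - num $]
Step 4: reduce F->id. Stack=[( ( F] ptr=3 lookahead=/ remaining=[/ id ) ) - num $]
Step 5: reduce T->F. Stack=[( ( T] ptr=3 lookahead=/ remaining=[/ id ) ) - num $]
Step 6: shift /. Stack=[( ( T /] ptr=4 lookahead=id remaining=[id ) ) - num $]
Step 7: shift id. Stack=[( ( T / id] ptr=5 lookahead=) remaining=[) ) - num $]
Step 8: reduce F->id. Stack=[( ( T / F] ptr=5 lookahead=) remaining=[) ) - num $]
Step 9: reduce T->T / F. Stack=[( ( T] ptr=5 lookahead=) remaining=[) ) - num $]
Step 10: reduce E->T. Stack=[( ( E] ptr=5 lookahead=) remaining=[) ) - num $]
Step 11: shift ). Stack=[( ( E )] ptr=6 lookahead=) remaining=[) - num $]
Step 12: reduce F->( E ). Stack=[( F] ptr=6 lookahead=) remaining=[) - num $]
Step 13: reduce T->F. Stack=[( T] ptr=6 lookahead=) remaining=[) - num $]
Step 14: reduce E->T. Stack=[( E] ptr=6 lookahead=) remaining=[) - num $]
Step 15: shift ). Stack=[( E )] ptr=7 lookahead=- remaining=[- num $]
Step 16: reduce F->( E ). Stack=[F] ptr=7 lookahead=- remaining=[- num $]
Step 17: reduce T->F. Stack=[T] ptr=7 lookahead=- remaining=[- num $]
Step 18: reduce E->T. Stack=[E] ptr=7 lookahead=- remaining=[- num $]
Step 19: shift -. Stack=[E -] ptr=8 lookahead=num remaining=[num $]
Step 20: shift num. Stack=[E - num] ptr=9 lookahead=$ remaining=[$]
Step 21: reduce F->num. Stack=[E - F] ptr=9 lookahead=$ remaining=[$]
Step 22: reduce T->F. Stack=[E - T] ptr=9 lookahead=$ remaining=[$]
Step 23: reduce E->E - T. Stack=[E] ptr=9 lookahead=$ remaining=[$]
Step 24: accept. Stack=[E] ptr=9 lookahead=$ remaining=[$]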